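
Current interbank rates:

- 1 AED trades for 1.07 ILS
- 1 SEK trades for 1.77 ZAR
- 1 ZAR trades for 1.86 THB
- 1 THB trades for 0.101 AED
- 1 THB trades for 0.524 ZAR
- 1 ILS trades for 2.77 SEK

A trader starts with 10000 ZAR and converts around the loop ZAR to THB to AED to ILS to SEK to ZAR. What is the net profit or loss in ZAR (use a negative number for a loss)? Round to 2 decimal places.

-144.67

10000 ZAR × 1.86 = 18600 THB
18600 THB × 0.101 = 1878.6 AED
1878.6 AED × 1.07 = 2010.102 ILS
2010.102 ILS × 2.77 = 5567.98254 SEK
5567.98254 SEK × 1.77 = 9855.3290958 ZAR
Net change: 9855.3290958 − 10000 = -144.6709042 ZAR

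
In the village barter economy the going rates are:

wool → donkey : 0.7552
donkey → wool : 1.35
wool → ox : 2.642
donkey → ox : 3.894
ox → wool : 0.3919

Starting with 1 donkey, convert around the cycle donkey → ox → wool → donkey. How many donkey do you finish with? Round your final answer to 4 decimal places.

1 donkey × 3.894 = 3.894 ox
3.894 ox × 0.3919 = 1.5260586 wool
1.5260586 wool × 0.7552 = 1.15247945472 donkey

1.1525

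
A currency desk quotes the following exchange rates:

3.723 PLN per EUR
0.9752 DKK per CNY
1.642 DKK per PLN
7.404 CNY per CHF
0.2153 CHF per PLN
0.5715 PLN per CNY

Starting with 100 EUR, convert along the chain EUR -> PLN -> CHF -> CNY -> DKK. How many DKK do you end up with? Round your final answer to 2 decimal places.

100 EUR × 3.723 = 372.3 PLN
372.3 PLN × 0.2153 = 80.15619 CHF
80.15619 CHF × 7.404 = 593.47643076 CNY
593.47643076 CNY × 0.9752 = 578.758215277152 DKK

578.76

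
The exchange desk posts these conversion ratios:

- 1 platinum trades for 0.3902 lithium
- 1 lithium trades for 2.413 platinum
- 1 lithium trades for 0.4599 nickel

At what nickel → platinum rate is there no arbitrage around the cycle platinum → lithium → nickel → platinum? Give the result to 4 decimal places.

5.5725

Known legs of the cycle: 0.3902 × 0.4599 = 0.17945298
For no arbitrage the full-cycle product must be 1, so the missing rate is 1 / 0.17945298 ≈ 5.572490.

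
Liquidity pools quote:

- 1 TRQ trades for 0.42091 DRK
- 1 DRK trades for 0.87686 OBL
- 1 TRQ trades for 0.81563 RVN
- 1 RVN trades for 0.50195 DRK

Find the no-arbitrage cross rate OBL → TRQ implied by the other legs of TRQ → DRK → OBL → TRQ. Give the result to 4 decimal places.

2.7094

Known legs of the cycle: 0.42091 × 0.87686 = 0.3690791426
For no arbitrage the full-cycle product must be 1, so the missing rate is 1 / 0.3690791426 ≈ 2.709446.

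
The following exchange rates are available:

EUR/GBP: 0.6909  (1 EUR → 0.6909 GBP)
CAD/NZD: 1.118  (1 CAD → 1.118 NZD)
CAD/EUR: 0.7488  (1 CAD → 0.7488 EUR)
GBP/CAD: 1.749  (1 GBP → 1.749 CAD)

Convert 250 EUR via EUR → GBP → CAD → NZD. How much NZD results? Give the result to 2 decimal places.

250 EUR × 0.6909 = 172.725 GBP
172.725 GBP × 1.749 = 302.096025 CAD
302.096025 CAD × 1.118 = 337.74335595 NZD

337.74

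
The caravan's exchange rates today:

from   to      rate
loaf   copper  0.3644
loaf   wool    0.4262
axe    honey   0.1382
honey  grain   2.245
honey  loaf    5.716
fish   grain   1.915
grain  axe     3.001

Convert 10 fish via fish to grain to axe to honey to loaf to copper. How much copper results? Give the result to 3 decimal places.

10 fish × 1.915 = 19.15 grain
19.15 grain × 3.001 = 57.46915 axe
57.46915 axe × 0.1382 = 7.94223653 honey
7.94223653 honey × 5.716 = 45.39782400548 loaf
45.39782400548 loaf × 0.3644 = 16.542967067596912 copper

16.543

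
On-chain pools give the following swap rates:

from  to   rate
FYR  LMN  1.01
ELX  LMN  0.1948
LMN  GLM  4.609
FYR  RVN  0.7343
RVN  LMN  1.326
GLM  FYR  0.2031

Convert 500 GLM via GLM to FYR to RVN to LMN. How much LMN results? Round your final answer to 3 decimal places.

98.877

500 GLM × 0.2031 = 101.55 FYR
101.55 FYR × 0.7343 = 74.568165 RVN
74.568165 RVN × 1.326 = 98.87738679 LMN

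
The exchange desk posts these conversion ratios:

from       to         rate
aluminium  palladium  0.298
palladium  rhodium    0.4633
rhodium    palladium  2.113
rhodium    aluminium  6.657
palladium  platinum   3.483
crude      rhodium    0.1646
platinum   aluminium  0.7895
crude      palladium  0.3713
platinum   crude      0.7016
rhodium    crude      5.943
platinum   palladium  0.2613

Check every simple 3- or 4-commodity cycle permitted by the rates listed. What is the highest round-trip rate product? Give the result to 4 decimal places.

1.0223

rhodium→crude→palladium→rhodium: 5.943 × 0.3713 × 0.4633 = 1.02233
rhodium→aluminium→palladium→rhodium: 6.657 × 0.298 × 0.4633 = 0.91909
palladium→platinum→crude→palladium: 3.483 × 0.7016 × 0.3713 = 0.90734
rhodium→palladium→platinum→crude→rhodium: 2.113 × 3.483 × 0.7016 × 0.1646 = 0.84991
palladium→platinum→aluminium→palladium: 3.483 × 0.7895 × 0.298 = 0.81945
Maximum is rhodium→crude→palladium→rhodium at 1.0223; arbitrage exists.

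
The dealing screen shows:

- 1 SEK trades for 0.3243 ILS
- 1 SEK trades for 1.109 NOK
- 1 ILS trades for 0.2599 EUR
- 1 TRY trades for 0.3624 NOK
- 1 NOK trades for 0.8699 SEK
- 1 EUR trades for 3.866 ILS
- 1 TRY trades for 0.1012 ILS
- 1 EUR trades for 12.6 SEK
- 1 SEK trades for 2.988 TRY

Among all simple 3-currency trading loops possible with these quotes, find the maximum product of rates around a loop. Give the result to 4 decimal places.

EUR→SEK→ILS→EUR: 12.6 × 0.3243 × 0.2599 = 1.06200
SEK→TRY→NOK→SEK: 2.988 × 0.3624 × 0.8699 = 0.94197
Maximum is EUR→SEK→ILS→EUR at 1.0620; arbitrage exists.

1.0620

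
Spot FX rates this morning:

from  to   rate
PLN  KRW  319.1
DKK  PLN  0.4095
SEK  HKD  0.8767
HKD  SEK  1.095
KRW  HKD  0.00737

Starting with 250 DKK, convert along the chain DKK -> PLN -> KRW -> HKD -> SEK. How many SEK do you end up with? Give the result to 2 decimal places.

263.63

250 DKK × 0.4095 = 102.375 PLN
102.375 PLN × 319.1 = 32667.8625 KRW
32667.8625 KRW × 0.00737 = 240.762146625 HKD
240.762146625 HKD × 1.095 = 263.634550554375 SEK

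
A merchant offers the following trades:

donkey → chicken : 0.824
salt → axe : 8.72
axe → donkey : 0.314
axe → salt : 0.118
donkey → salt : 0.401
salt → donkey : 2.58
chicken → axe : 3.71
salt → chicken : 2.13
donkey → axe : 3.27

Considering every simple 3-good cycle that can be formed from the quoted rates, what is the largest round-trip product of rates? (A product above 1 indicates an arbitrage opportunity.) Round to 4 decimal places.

1.0980

donkey→salt→axe→donkey: 0.401 × 8.72 × 0.314 = 1.09797
donkey→axe→salt→donkey: 3.27 × 0.118 × 2.58 = 0.99552
donkey→chicken→axe→donkey: 0.824 × 3.71 × 0.314 = 0.95991
chicken→axe→salt→chicken: 3.71 × 0.118 × 2.13 = 0.93247
Maximum is donkey→salt→axe→donkey at 1.0980; arbitrage exists.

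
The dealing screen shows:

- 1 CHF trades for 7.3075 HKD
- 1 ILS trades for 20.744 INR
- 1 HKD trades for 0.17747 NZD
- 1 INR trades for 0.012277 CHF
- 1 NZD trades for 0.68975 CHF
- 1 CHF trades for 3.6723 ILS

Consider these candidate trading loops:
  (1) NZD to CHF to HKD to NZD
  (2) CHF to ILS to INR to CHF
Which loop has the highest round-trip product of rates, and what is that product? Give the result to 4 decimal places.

0.9352

(1) 0.68975 × 7.3075 × 0.17747 = 0.89451
(2) 3.6723 × 20.744 × 0.012277 = 0.93524
Highest is cycle (2) at 0.9352 (≤1, no arbitrage).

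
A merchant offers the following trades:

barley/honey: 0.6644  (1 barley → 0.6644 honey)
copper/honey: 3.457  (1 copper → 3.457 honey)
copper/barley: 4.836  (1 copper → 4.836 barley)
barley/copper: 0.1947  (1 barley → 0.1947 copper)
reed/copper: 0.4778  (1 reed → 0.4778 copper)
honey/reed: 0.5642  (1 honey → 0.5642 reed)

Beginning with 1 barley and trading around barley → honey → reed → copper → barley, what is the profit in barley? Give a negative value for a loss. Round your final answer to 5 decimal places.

-0.13385

1 barley × 0.6644 = 0.6644 honey
0.6644 honey × 0.5642 = 0.37485448 reed
0.37485448 reed × 0.4778 = 0.179105470544 copper
0.179105470544 copper × 4.836 = 0.866154055550784 barley
Net change: 0.866154055550784 − 1 = -0.133845944449216 barley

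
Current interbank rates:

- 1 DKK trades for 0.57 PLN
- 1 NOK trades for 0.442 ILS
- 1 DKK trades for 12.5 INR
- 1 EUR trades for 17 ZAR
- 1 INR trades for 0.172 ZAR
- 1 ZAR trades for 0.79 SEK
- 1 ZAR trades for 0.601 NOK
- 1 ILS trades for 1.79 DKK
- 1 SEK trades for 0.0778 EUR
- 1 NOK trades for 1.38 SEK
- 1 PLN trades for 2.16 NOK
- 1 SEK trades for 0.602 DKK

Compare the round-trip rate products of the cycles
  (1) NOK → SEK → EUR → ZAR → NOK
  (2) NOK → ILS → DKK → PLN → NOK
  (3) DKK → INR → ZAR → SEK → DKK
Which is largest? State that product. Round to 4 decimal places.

(1) 1.38 × 0.0778 × 17 × 0.601 = 1.09694
(2) 0.442 × 1.79 × 0.57 × 2.16 = 0.97410
(3) 12.5 × 0.172 × 0.79 × 0.602 = 1.02250
Highest is cycle (1) at 1.0969 (>1, arbitrage).

1.0969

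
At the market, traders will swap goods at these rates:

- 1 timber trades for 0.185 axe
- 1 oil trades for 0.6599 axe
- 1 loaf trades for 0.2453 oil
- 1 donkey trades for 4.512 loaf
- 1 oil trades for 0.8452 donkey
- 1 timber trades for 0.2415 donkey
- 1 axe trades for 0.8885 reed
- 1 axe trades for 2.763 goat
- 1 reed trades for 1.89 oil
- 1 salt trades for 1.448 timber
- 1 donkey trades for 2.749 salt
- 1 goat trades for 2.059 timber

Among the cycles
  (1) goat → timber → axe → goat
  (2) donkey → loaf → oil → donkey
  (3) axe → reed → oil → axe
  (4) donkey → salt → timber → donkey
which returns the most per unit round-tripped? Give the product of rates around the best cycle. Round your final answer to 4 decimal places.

(1) 2.059 × 0.185 × 2.763 = 1.05247
(2) 4.512 × 0.2453 × 0.8452 = 0.93546
(3) 0.8885 × 1.89 × 0.6599 = 1.10815
(4) 2.749 × 1.448 × 0.2415 = 0.96130
Highest is cycle (3) at 1.1081 (>1, arbitrage).

1.1081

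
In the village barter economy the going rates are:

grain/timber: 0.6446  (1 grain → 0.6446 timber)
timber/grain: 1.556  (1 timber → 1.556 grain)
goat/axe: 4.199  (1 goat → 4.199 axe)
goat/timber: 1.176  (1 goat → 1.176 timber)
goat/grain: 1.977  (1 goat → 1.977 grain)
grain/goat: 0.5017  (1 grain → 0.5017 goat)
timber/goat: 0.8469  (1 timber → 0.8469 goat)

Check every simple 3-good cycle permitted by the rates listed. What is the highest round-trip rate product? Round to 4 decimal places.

1.0793

timber→goat→grain→timber: 0.8469 × 1.977 × 0.6446 = 1.07927
timber→grain→goat→timber: 1.556 × 0.5017 × 1.176 = 0.91804
Maximum is timber→goat→grain→timber at 1.0793; arbitrage exists.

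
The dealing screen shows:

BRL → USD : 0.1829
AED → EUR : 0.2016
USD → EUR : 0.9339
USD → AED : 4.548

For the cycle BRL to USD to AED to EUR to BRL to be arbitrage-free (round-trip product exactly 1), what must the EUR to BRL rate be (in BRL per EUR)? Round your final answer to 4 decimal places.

5.9631

Known legs of the cycle: 0.1829 × 4.548 × 0.2016 = 0.16769676672
For no arbitrage the full-cycle product must be 1, so the missing rate is 1 / 0.16769676672 ≈ 5.963144.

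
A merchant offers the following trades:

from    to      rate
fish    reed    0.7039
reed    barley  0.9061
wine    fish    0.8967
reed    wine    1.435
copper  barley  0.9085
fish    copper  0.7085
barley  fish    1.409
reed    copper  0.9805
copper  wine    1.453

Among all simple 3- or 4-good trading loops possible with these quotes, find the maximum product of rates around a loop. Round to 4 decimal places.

copper→wine→fish→copper: 1.453 × 0.8967 × 0.7085 = 0.92311
copper→barley→fish→copper: 0.9085 × 1.409 × 0.7085 = 0.90693
fish→reed→wine→fish: 0.7039 × 1.435 × 0.8967 = 0.90575
copper→wine→fish→reed→copper: 1.453 × 0.8967 × 0.7039 × 0.9805 = 0.89923
fish→reed→barley→fish: 0.7039 × 0.9061 × 1.409 = 0.89867
copper→barley→fish→reed→copper: 0.9085 × 1.409 × 0.7039 × 0.9805 = 0.88348
Maximum is copper→wine→fish→copper at 0.9231; no arbitrage — every cycle loses value.

0.9231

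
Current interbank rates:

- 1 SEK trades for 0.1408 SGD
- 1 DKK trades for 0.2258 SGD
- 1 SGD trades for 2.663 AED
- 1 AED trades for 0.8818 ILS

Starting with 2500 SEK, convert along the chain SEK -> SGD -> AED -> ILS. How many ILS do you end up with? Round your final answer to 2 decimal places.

826.58

2500 SEK × 0.1408 = 352 SGD
352 SGD × 2.663 = 937.376 AED
937.376 AED × 0.8818 = 826.5781568 ILS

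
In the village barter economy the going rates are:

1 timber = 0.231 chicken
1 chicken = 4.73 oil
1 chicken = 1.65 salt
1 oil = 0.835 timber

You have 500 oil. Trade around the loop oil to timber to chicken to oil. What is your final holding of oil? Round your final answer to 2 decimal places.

500 oil × 0.835 = 417.5 timber
417.5 timber × 0.231 = 96.4425 chicken
96.4425 chicken × 4.73 = 456.173025 oil

456.17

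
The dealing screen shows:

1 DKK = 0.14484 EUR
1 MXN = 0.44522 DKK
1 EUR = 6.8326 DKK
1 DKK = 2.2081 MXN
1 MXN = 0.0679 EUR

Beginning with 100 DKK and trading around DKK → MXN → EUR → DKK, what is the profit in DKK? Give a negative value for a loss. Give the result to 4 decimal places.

100 DKK × 2.2081 = 220.81 MXN
220.81 MXN × 0.0679 = 14.992999 EUR
14.992999 EUR × 6.8326 = 102.4411649674 DKK
Net change: 102.4411649674 − 100 = 2.4411649674 DKK

2.4412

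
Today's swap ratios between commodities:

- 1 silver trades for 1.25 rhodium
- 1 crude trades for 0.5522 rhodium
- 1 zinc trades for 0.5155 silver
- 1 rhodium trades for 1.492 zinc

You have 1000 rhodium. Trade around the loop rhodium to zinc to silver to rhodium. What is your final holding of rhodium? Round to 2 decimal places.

961.41

1000 rhodium × 1.492 = 1492 zinc
1492 zinc × 0.5155 = 769.126 silver
769.126 silver × 1.25 = 961.4075 rhodium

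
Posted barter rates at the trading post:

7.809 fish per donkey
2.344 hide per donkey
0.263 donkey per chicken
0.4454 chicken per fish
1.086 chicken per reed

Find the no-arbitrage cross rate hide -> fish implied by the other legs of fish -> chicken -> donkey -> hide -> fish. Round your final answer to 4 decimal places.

3.6420

Known legs of the cycle: 0.4454 × 0.263 × 2.344 = 0.2745766288
For no arbitrage the full-cycle product must be 1, so the missing rate is 1 / 0.2745766288 ≈ 3.641971.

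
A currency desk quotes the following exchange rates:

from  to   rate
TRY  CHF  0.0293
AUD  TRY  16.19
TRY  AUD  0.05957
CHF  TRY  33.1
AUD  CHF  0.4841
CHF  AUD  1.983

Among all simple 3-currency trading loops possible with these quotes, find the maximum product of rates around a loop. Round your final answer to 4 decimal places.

0.9545

CHF→TRY→AUD→CHF: 33.1 × 0.05957 × 0.4841 = 0.95453
CHF→AUD→TRY→CHF: 1.983 × 16.19 × 0.0293 = 0.94067
Maximum is CHF→TRY→AUD→CHF at 0.9545; no arbitrage — every cycle loses value.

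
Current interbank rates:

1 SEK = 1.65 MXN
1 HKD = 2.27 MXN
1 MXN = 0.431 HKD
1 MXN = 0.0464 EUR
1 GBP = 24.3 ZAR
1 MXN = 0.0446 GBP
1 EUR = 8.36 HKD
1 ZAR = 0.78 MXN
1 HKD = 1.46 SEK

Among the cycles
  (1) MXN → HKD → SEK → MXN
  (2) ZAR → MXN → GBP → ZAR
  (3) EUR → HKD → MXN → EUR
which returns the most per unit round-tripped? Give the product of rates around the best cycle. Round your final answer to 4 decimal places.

1.0383

(1) 0.431 × 1.46 × 1.65 = 1.03828
(2) 0.78 × 0.0446 × 24.3 = 0.84535
(3) 8.36 × 2.27 × 0.0464 = 0.88054
Highest is cycle (1) at 1.0383 (>1, arbitrage).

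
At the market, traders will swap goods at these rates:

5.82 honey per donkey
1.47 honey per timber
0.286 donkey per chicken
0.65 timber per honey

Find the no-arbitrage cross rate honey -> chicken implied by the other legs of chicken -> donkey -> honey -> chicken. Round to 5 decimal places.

0.60077

Known legs of the cycle: 0.286 × 5.82 = 1.66452
For no arbitrage the full-cycle product must be 1, so the missing rate is 1 / 1.66452 ≈ 0.6007738.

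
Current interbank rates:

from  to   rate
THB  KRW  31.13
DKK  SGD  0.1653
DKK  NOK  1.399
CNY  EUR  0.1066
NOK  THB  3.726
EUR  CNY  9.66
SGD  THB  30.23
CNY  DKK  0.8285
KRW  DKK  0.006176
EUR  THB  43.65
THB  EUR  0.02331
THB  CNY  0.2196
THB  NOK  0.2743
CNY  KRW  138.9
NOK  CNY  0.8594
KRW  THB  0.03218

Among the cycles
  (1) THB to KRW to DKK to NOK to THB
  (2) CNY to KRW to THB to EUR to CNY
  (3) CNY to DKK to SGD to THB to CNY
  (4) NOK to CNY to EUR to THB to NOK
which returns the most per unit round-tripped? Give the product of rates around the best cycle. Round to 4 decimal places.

(1) 31.13 × 0.006176 × 1.399 × 3.726 = 1.00218
(2) 138.9 × 0.03218 × 0.02331 × 9.66 = 1.00649
(3) 0.8285 × 0.1653 × 30.23 × 0.2196 = 0.90915
(4) 0.8594 × 0.1066 × 43.65 × 0.2743 = 1.09689
Highest is cycle (4) at 1.0969 (>1, arbitrage).

1.0969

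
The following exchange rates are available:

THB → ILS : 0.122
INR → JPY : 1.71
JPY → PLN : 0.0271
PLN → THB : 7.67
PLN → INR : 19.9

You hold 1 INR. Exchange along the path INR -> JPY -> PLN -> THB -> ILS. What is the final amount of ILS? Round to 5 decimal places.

0.04336

1 INR × 1.71 = 1.71 JPY
1.71 JPY × 0.0271 = 0.046341 PLN
0.046341 PLN × 7.67 = 0.35543547 THB
0.35543547 THB × 0.122 = 0.04336312734 ILS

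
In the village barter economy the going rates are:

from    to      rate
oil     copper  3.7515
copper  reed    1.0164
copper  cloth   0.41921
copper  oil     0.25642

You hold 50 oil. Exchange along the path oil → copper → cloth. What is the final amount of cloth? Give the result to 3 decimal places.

50 oil × 3.7515 = 187.575 copper
187.575 copper × 0.41921 = 78.63331575 cloth

78.633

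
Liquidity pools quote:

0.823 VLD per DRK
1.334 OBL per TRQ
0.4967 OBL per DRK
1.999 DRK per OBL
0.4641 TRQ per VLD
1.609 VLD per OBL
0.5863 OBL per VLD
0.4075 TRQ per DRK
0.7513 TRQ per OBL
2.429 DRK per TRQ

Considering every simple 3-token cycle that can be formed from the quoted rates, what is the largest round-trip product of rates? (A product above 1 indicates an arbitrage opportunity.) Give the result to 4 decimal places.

1.0867

TRQ→OBL→DRK→TRQ: 1.334 × 1.999 × 0.4075 = 1.08667
VLD→TRQ→OBL→VLD: 0.4641 × 1.334 × 1.609 = 0.99615
VLD→OBL→DRK→VLD: 0.5863 × 1.999 × 0.823 = 0.96457
VLD→TRQ→DRK→VLD: 0.4641 × 2.429 × 0.823 = 0.92777
TRQ→DRK→OBL→TRQ: 2.429 × 0.4967 × 0.7513 = 0.90643
Maximum is TRQ→OBL→DRK→TRQ at 1.0867; arbitrage exists.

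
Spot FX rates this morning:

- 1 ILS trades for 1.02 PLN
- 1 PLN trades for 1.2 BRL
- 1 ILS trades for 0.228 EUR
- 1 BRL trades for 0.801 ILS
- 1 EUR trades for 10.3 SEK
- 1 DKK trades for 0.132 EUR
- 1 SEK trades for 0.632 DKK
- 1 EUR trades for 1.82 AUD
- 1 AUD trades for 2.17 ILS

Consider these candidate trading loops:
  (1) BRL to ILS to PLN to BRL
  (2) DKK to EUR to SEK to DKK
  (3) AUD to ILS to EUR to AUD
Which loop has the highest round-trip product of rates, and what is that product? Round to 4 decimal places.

0.9804

(1) 0.801 × 1.02 × 1.2 = 0.98042
(2) 0.132 × 10.3 × 0.632 = 0.85927
(3) 2.17 × 0.228 × 1.82 = 0.90046
Highest is cycle (1) at 0.9804 (≤1, no arbitrage).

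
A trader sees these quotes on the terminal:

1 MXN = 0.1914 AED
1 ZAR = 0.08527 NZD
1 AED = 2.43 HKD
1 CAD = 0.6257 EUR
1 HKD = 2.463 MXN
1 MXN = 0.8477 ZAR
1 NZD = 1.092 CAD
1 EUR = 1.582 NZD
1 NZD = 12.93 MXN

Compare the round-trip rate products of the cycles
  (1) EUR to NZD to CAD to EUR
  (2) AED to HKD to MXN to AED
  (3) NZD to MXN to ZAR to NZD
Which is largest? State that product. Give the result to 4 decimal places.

(1) 1.582 × 1.092 × 0.6257 = 1.08092
(2) 2.43 × 2.463 × 0.1914 = 1.14555
(3) 12.93 × 0.8477 × 0.08527 = 0.93462
Highest is cycle (2) at 1.1455 (>1, arbitrage).

1.1455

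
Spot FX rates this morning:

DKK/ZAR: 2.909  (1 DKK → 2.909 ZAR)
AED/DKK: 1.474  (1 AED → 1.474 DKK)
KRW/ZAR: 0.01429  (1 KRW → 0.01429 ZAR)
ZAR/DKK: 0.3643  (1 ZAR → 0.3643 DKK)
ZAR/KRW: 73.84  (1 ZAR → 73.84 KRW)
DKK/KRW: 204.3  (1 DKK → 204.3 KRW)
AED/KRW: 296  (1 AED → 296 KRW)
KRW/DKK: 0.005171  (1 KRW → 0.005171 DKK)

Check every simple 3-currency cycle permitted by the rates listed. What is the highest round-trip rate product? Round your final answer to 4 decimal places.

DKK→ZAR→KRW→DKK: 2.909 × 73.84 × 0.005171 = 1.11073
DKK→KRW→ZAR→DKK: 204.3 × 0.01429 × 0.3643 = 1.06355
Maximum is DKK→ZAR→KRW→DKK at 1.1107; arbitrage exists.

1.1107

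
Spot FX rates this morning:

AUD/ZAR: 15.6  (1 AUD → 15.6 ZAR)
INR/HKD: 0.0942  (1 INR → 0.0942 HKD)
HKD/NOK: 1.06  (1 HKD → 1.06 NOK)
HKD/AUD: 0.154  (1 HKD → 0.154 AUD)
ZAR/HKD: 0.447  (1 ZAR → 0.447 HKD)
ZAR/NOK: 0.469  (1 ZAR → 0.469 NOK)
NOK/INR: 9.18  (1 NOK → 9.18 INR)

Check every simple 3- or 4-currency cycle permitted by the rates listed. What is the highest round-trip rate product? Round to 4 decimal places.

HKD→AUD→ZAR→HKD: 0.154 × 15.6 × 0.447 = 1.07387
INR→HKD→NOK→INR: 0.0942 × 1.06 × 9.18 = 0.91664
Maximum is HKD→AUD→ZAR→HKD at 1.0739; arbitrage exists.

1.0739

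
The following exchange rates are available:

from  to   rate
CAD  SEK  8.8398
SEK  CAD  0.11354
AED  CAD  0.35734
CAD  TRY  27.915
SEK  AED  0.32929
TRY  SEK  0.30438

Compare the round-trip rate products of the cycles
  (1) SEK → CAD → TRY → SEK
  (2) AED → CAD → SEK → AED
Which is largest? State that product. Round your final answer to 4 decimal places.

(1) 0.11354 × 27.915 × 0.30438 = 0.96472
(2) 0.35734 × 8.8398 × 0.32929 = 1.04017
Highest is cycle (2) at 1.0402 (>1, arbitrage).

1.0402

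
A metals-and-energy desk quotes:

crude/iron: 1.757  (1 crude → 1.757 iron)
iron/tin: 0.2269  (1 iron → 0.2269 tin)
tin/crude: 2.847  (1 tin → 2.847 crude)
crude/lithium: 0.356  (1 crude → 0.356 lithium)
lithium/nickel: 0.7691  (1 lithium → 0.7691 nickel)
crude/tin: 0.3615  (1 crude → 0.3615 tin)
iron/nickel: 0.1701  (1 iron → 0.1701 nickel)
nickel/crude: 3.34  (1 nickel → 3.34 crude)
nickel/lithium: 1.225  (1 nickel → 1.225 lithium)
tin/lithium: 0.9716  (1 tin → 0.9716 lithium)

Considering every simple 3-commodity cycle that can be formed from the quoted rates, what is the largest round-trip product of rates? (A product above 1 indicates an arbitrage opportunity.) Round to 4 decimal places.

iron→tin→crude→iron: 0.2269 × 2.847 × 1.757 = 1.13499
nickel→crude→iron→nickel: 3.34 × 1.757 × 0.1701 = 0.99821
nickel→crude→lithium→nickel: 3.34 × 0.356 × 0.7691 = 0.91449
Maximum is iron→tin→crude→iron at 1.1350; arbitrage exists.

1.1350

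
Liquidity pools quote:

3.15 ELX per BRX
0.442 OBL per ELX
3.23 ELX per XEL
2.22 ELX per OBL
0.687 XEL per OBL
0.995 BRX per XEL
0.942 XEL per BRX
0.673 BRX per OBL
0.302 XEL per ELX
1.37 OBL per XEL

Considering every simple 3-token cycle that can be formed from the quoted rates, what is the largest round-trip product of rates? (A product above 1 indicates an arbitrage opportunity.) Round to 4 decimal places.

OBL→XEL→ELX→OBL: 0.687 × 3.23 × 0.442 = 0.98080
BRX→ELX→XEL→BRX: 3.15 × 0.302 × 0.995 = 0.94654
BRX→ELX→OBL→BRX: 3.15 × 0.442 × 0.673 = 0.93702
OBL→ELX→XEL→OBL: 2.22 × 0.302 × 1.37 = 0.91850
BRX→XEL→OBL→BRX: 0.942 × 1.37 × 0.673 = 0.86853
Maximum is OBL→XEL→ELX→OBL at 0.9808; no arbitrage — every cycle loses value.

0.9808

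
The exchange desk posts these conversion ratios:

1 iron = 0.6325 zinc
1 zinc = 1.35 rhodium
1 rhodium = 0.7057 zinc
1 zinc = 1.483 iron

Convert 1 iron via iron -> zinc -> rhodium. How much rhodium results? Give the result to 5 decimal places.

1 iron × 0.6325 = 0.6325 zinc
0.6325 zinc × 1.35 = 0.853875 rhodium

0.85388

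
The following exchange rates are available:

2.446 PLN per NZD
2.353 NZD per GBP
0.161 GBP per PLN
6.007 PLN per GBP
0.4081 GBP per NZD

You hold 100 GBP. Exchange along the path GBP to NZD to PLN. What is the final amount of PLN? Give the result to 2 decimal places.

100 GBP × 2.353 = 235.3 NZD
235.3 NZD × 2.446 = 575.5438 PLN

575.54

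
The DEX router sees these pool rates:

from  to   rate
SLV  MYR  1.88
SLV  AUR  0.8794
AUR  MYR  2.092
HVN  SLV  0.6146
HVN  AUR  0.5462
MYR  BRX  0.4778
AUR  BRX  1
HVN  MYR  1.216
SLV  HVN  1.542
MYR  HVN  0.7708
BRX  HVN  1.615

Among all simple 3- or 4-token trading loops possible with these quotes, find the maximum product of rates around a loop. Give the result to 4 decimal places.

MYR→BRX→HVN→MYR: 0.4778 × 1.615 × 1.216 = 0.93832
MYR→BRX→HVN→SLV→MYR: 0.4778 × 1.615 × 0.6146 × 1.88 = 0.89160
MYR→HVN→SLV→MYR: 0.7708 × 0.6146 × 1.88 = 0.89062
AUR→BRX→HVN→AUR: 1 × 1.615 × 0.5462 = 0.88211
AUR→MYR→BRX→HVN→AUR: 2.092 × 0.4778 × 1.615 × 0.5462 = 0.88172
AUR→MYR→HVN→AUR: 2.092 × 0.7708 × 0.5462 = 0.88075
AUR→BRX→HVN→SLV→AUR: 1 × 1.615 × 0.6146 × 0.8794 = 0.87287
AUR→MYR→HVN→SLV→AUR: 2.092 × 0.7708 × 0.6146 × 0.8794 = 0.87153
Maximum is MYR→BRX→HVN→MYR at 0.9383; no arbitrage — every cycle loses value.

0.9383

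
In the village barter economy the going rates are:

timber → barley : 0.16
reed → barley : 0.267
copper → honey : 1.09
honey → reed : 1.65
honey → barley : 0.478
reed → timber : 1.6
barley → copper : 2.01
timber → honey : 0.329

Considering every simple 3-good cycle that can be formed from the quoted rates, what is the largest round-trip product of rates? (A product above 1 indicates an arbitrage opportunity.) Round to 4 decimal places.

barley→copper→honey→barley: 2.01 × 1.09 × 0.478 = 1.04725
honey→reed→timber→honey: 1.65 × 1.6 × 0.329 = 0.86856
Maximum is barley→copper→honey→barley at 1.0473; arbitrage exists.

1.0473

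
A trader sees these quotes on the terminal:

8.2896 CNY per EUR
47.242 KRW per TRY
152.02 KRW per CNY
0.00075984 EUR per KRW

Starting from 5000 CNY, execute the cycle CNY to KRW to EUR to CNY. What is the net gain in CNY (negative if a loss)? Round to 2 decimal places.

5000 CNY × 152.02 = 760100 KRW
760100 KRW × 0.00075984 = 577.554384 EUR
577.554384 EUR × 8.2896 = 4787.6948216064 CNY
Net change: 4787.6948216064 − 5000 = -212.3051783936 CNY

-212.31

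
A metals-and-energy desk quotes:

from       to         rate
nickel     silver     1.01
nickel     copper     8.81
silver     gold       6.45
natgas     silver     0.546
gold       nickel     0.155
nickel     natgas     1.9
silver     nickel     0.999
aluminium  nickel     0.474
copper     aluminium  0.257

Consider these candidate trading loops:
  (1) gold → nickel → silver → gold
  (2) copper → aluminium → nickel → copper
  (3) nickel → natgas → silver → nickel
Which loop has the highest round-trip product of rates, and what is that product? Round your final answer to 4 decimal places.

1.0732

(1) 0.155 × 1.01 × 6.45 = 1.00975
(2) 0.257 × 0.474 × 8.81 = 1.07322
(3) 1.9 × 0.546 × 0.999 = 1.03636
Highest is cycle (2) at 1.0732 (>1, arbitrage).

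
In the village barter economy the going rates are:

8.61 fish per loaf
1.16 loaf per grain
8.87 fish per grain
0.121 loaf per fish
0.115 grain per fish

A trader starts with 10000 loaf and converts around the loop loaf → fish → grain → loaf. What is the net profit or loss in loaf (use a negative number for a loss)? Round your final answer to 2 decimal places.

10000 loaf × 8.61 = 86100 fish
86100 fish × 0.115 = 9901.5 grain
9901.5 grain × 1.16 = 11485.74 loaf
Net change: 11485.74 − 10000 = 1485.74 loaf

1485.74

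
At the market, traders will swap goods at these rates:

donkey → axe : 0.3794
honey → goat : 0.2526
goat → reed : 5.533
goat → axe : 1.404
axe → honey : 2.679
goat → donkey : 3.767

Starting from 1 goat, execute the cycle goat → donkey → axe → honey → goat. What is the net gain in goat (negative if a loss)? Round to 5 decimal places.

-0.03284

1 goat × 3.767 = 3.767 donkey
3.767 donkey × 0.3794 = 1.4291998 axe
1.4291998 axe × 2.679 = 3.8288262642 honey
3.8288262642 honey × 0.2526 = 0.96716151433692 goat
Net change: 0.96716151433692 − 1 = -0.03283848566308 goat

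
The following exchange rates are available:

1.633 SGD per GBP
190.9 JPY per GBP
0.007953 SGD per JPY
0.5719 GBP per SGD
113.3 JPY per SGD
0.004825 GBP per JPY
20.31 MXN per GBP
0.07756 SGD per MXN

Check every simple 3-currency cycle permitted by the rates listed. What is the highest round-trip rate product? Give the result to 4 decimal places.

SGD→GBP→MXN→SGD: 0.5719 × 20.31 × 0.07756 = 0.90088
JPY→GBP→SGD→JPY: 0.004825 × 1.633 × 113.3 = 0.89272
JPY→SGD→GBP→JPY: 0.007953 × 0.5719 × 190.9 = 0.86827
Maximum is SGD→GBP→MXN→SGD at 0.9009; no arbitrage — every cycle loses value.

0.9009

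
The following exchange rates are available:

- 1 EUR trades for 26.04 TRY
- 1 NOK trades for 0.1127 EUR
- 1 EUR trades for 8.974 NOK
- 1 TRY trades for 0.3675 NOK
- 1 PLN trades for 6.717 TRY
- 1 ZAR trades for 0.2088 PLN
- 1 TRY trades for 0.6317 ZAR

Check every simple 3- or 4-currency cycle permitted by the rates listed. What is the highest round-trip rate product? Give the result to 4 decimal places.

1.0785

NOK→EUR→TRY→NOK: 0.1127 × 26.04 × 0.3675 = 1.07851
TRY→ZAR→PLN→TRY: 0.6317 × 0.2088 × 6.717 = 0.88597
Maximum is NOK→EUR→TRY→NOK at 1.0785; arbitrage exists.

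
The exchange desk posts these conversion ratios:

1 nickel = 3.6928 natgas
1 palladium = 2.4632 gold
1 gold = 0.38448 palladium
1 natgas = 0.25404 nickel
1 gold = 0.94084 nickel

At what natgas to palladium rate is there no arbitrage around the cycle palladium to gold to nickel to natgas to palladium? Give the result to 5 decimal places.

0.11685

Known legs of the cycle: 2.4632 × 0.94084 × 3.6928 = 8.5579793905664
For no arbitrage the full-cycle product must be 1, so the missing rate is 1 / 8.5579793905664 ≈ 0.1168500.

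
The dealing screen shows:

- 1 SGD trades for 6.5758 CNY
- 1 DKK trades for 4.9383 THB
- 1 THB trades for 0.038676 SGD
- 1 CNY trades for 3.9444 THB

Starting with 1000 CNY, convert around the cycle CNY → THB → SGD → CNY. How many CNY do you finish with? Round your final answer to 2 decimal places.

1000 CNY × 3.9444 = 3944.4 THB
3944.4 THB × 0.038676 = 152.5536144 SGD
152.5536144 SGD × 6.5758 = 1003.16205757152 CNY

1003.16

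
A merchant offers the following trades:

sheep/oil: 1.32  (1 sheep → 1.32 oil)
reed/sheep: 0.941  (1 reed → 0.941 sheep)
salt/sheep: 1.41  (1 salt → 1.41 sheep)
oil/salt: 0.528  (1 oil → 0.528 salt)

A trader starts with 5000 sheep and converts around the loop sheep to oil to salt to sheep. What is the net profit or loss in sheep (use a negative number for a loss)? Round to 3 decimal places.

-86.432

5000 sheep × 1.32 = 6600 oil
6600 oil × 0.528 = 3484.8 salt
3484.8 salt × 1.41 = 4913.568 sheep
Net change: 4913.568 − 5000 = -86.432 sheep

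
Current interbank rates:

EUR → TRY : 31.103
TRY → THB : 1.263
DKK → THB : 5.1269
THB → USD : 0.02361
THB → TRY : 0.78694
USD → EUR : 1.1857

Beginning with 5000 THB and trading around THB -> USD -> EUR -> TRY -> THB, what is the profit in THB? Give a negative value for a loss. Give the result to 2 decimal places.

498.53

5000 THB × 0.02361 = 118.05 USD
118.05 USD × 1.1857 = 139.971885 EUR
139.971885 EUR × 31.103 = 4353.545539155 TRY
4353.545539155 TRY × 1.263 = 5498.528015952765 THB
Net change: 5498.528015952765 − 5000 = 498.528015952765 THB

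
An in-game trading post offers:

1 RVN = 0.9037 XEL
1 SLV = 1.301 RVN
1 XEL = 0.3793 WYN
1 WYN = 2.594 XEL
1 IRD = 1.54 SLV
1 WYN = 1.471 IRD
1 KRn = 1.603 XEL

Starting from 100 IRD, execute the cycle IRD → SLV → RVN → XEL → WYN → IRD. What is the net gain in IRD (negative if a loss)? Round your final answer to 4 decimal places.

1.0224

100 IRD × 1.54 = 154 SLV
154 SLV × 1.301 = 200.354 RVN
200.354 RVN × 0.9037 = 181.0599098 XEL
181.0599098 XEL × 0.3793 = 68.67602378714 WYN
68.67602378714 WYN × 1.471 = 101.02243099088294 IRD
Net change: 101.02243099088294 − 100 = 1.02243099088294 IRD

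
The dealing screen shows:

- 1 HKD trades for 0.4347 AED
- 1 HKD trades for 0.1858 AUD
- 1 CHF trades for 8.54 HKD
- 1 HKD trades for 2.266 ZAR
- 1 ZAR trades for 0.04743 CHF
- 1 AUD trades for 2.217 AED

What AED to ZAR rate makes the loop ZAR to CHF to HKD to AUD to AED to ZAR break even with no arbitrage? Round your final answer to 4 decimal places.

5.9935

Known legs of the cycle: 0.04743 × 8.54 × 0.1858 × 2.217 = 0.16684853515092
For no arbitrage the full-cycle product must be 1, so the missing rate is 1 / 0.16684853515092 ≈ 5.993460.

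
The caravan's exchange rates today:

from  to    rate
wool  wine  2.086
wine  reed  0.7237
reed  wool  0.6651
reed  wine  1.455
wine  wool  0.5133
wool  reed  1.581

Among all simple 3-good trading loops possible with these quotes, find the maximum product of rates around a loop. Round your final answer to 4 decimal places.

1.1808

wool→reed→wine→wool: 1.581 × 1.455 × 0.5133 = 1.18077
wool→wine→reed→wool: 2.086 × 0.7237 × 0.6651 = 1.00406
Maximum is wool→reed→wine→wool at 1.1808; arbitrage exists.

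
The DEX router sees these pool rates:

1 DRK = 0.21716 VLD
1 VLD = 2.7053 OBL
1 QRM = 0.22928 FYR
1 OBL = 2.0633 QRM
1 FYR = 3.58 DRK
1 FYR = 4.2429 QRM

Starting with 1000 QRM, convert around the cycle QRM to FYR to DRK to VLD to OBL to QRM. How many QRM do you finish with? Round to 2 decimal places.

994.96

1000 QRM × 0.22928 = 229.28 FYR
229.28 FYR × 3.58 = 820.8224 DRK
820.8224 DRK × 0.21716 = 178.249792384 VLD
178.249792384 VLD × 2.7053 = 482.2191633364352 OBL
482.2191633364352 OBL × 2.0633 = 994.96279971206674816 QRM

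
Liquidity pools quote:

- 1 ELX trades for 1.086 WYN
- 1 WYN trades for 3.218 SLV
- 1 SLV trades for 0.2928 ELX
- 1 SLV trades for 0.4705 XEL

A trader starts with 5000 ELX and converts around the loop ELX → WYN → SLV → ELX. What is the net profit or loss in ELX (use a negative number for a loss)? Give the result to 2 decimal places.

116.31

5000 ELX × 1.086 = 5430 WYN
5430 WYN × 3.218 = 17473.74 SLV
17473.74 SLV × 0.2928 = 5116.311072 ELX
Net change: 5116.311072 − 5000 = 116.311072 ELX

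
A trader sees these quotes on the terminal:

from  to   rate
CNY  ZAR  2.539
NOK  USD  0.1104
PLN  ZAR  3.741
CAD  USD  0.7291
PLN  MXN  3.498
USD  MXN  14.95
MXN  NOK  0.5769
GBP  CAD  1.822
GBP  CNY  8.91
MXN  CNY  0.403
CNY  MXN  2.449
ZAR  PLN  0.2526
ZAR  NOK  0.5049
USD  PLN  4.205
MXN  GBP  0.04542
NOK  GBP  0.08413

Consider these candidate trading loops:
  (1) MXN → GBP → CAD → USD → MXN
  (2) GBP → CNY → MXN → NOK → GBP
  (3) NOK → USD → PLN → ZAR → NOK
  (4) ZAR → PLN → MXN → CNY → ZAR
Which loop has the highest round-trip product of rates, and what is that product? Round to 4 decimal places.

(1) 0.04542 × 1.822 × 0.7291 × 14.95 = 0.90204
(2) 8.91 × 2.449 × 0.5769 × 0.08413 = 1.05905
(3) 0.1104 × 4.205 × 3.741 × 0.5049 = 0.87686
(4) 0.2526 × 3.498 × 0.403 × 2.539 = 0.90411
Highest is cycle (2) at 1.0591 (>1, arbitrage).

1.0591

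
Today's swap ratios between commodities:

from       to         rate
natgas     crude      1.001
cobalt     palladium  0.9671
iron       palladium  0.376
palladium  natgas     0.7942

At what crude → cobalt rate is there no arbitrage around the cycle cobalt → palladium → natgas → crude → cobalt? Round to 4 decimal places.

Known legs of the cycle: 0.9671 × 0.7942 × 1.001 = 0.76883889082
For no arbitrage the full-cycle product must be 1, so the missing rate is 1 / 0.76883889082 ≈ 1.300663.

1.3007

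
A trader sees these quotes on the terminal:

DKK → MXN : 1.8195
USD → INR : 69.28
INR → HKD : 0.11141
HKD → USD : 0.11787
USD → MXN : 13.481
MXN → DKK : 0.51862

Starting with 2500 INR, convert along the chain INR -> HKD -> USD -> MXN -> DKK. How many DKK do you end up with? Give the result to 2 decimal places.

2500 INR × 0.11141 = 278.525 HKD
278.525 HKD × 0.11787 = 32.82974175 USD
32.82974175 USD × 13.481 = 442.57774853175 MXN
442.57774853175 MXN × 0.51862 = 229.529671943536185 DKK

229.53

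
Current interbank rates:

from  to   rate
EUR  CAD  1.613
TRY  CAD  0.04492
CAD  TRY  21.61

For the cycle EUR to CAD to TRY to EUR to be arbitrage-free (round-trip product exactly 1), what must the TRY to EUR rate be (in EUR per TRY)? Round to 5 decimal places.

0.02869

Known legs of the cycle: 1.613 × 21.61 = 34.85693
For no arbitrage the full-cycle product must be 1, so the missing rate is 1 / 34.85693 ≈ 0.0286887.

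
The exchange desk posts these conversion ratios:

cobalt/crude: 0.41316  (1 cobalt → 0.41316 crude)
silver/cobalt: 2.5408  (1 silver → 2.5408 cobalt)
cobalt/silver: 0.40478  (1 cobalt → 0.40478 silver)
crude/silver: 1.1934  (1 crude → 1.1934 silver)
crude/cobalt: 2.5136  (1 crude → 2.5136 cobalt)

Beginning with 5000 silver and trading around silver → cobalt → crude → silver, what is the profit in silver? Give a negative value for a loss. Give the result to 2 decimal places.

5000 silver × 2.5408 = 12704 cobalt
12704 cobalt × 0.41316 = 5248.78464 crude
5248.78464 crude × 1.1934 = 6263.899589376 silver
Net change: 6263.899589376 − 5000 = 1263.899589376 silver

1263.90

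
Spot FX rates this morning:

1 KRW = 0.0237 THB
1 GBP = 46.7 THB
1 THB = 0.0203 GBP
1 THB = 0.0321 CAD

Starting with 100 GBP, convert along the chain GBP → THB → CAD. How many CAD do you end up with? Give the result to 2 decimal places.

149.91

100 GBP × 46.7 = 4670 THB
4670 THB × 0.0321 = 149.907 CAD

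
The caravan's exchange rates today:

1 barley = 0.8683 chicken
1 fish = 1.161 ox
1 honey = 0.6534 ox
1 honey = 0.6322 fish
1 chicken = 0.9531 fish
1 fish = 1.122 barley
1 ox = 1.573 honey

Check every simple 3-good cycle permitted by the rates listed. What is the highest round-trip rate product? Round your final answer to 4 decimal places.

ox→honey→fish→ox: 1.573 × 0.6322 × 1.161 = 1.15456
chicken→fish→barley→chicken: 0.9531 × 1.122 × 0.8683 = 0.92854
Maximum is ox→honey→fish→ox at 1.1546; arbitrage exists.

1.1546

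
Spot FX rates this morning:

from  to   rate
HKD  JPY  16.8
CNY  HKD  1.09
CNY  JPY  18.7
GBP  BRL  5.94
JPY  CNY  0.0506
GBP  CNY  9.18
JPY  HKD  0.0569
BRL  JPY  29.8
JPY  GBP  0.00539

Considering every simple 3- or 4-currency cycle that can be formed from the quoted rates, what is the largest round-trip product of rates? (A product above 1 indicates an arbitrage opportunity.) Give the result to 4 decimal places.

JPY→GBP→BRL→JPY: 0.00539 × 5.94 × 29.8 = 0.95409
JPY→CNY→HKD→JPY: 0.0506 × 1.09 × 16.8 = 0.92659
JPY→GBP→CNY→JPY: 0.00539 × 9.18 × 18.7 = 0.92528
JPY→GBP→CNY→HKD→JPY: 0.00539 × 9.18 × 1.09 × 16.8 = 0.90608
Maximum is JPY→GBP→BRL→JPY at 0.9541; no arbitrage — every cycle loses value.

0.9541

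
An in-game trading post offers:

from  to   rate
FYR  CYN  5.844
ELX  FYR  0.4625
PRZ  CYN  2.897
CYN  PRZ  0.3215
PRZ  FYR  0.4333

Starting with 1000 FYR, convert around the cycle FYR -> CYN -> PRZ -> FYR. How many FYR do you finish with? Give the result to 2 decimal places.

814.10

1000 FYR × 5.844 = 5844 CYN
5844 CYN × 0.3215 = 1878.846 PRZ
1878.846 PRZ × 0.4333 = 814.1039718 FYR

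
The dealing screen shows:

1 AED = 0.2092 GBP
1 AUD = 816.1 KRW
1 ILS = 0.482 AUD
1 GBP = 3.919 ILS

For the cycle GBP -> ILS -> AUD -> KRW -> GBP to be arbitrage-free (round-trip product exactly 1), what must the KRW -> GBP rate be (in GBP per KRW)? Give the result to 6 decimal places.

0.000649

Known legs of the cycle: 3.919 × 0.482 × 816.1 = 1541.5786238
For no arbitrage the full-cycle product must be 1, so the missing rate is 1 / 1541.5786238 ≈ 0.00064869.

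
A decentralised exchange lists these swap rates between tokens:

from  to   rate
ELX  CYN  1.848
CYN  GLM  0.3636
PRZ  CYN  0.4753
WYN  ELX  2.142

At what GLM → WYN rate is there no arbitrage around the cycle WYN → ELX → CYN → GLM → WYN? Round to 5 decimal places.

0.69479

Known legs of the cycle: 2.142 × 1.848 × 0.3636 = 1.4392800576
For no arbitrage the full-cycle product must be 1, so the missing rate is 1 / 1.4392800576 ≈ 0.6947918.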